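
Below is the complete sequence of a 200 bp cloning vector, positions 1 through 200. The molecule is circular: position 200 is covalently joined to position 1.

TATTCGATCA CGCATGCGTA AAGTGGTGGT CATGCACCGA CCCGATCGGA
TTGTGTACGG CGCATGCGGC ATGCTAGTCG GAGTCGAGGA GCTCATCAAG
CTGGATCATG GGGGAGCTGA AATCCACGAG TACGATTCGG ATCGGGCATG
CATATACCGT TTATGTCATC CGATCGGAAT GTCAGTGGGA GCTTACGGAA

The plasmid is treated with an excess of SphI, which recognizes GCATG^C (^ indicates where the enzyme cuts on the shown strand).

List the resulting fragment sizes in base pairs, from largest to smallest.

SphI sites (GCATGC) start at positions 12, 62, 69, 146.
SphI cuts after base 5 of each site (before the last base), so after positions 16, 66, 73, 150.
Circular molecule, 4 cuts → 4 fragments:
  17–66 → 50 bp
  67–73 → 7 bp
  74–150 → 77 bp
  151–200 then 1–16 → 50 + 16 = 66 bp
Sorted largest to smallest: 77, 66, 50, 7 bp.

77, 66, 50, 7 bp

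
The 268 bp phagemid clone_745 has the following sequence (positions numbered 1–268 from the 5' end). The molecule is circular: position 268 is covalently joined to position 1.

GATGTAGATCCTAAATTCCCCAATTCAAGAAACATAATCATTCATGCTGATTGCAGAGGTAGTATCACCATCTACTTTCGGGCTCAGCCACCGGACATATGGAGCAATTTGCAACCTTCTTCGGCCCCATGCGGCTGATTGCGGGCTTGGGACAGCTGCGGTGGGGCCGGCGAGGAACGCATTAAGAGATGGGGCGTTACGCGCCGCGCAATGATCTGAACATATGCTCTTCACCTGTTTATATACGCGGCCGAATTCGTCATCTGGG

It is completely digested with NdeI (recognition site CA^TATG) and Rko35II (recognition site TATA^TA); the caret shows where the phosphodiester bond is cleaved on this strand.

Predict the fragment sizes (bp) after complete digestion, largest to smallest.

125, 122, 21 bp

NdeI sites (CATATG) start at positions 96, 221.
NdeI cuts after base 2 of each site, so after positions 97, 222.
The Rko35II site (TATATA) starts at position 240.
Rko35II cuts after base 4 of each site, so after position 243.
Combined cut positions: 97, 222, 243.
Circular molecule, 3 cuts → 3 fragments:
  98–222 → 125 bp
  223–243 → 21 bp
  244–268 then 1–97 → 25 + 97 = 122 bp
Sorted largest to smallest: 125, 122, 21 bp.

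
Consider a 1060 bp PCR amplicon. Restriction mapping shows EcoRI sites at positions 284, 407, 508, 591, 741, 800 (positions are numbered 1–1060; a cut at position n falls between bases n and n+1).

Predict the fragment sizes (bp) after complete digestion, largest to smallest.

284, 260, 150, 123, 101, 83, 59 bp

Linear molecule, 6 cuts → 7 fragments:
  284 − 0 = 284 bp
  407 − 284 = 123 bp
  508 − 407 = 101 bp
  591 − 508 = 83 bp
  741 − 591 = 150 bp
  800 − 741 = 59 bp
  1060 − 800 = 260 bp
Sorted largest to smallest: 284, 260, 150, 123, 101, 83, 59 bp.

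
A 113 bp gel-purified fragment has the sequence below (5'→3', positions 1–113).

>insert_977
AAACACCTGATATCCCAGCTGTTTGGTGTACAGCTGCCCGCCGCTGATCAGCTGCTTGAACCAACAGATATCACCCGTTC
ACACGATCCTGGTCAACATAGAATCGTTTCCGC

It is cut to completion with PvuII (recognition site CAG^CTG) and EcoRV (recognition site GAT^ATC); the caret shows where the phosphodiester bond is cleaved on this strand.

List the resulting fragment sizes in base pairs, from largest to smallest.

44, 18, 18, 15, 11, 7 bp

PvuII sites (CAGCTG) start at positions 16, 31, 49.
PvuII cuts after base 3 of each site, so after positions 18, 33, 51.
EcoRV sites (GATATC) start at positions 9, 67.
EcoRV cuts after base 3 of each site, so after positions 11, 69.
Combined cut positions: 11, 18, 33, 51, 69.
Linear molecule, 5 cuts → 6 fragments:
  1–11 → 11 bp
  12–18 → 7 bp
  19–33 → 15 bp
  34–51 → 18 bp
  52–69 → 18 bp
  70–113 → 44 bp
Sorted largest to smallest: 44, 18, 18, 15, 11, 7 bp.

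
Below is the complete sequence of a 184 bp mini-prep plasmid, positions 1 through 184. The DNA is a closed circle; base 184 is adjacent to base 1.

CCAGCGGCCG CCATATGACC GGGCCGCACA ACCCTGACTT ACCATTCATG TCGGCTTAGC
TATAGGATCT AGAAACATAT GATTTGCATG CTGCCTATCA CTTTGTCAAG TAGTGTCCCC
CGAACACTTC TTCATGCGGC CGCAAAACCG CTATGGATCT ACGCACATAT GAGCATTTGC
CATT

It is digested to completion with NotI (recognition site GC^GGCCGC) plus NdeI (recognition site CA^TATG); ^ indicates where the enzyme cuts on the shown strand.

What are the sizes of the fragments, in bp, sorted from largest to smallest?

NotI sites (GCGGCCGC) start at positions 4, 136.
NotI cuts after base 2 of each site, so after positions 5, 137.
NdeI sites (CATATG) start at positions 12, 76, 166.
NdeI cuts after base 2 of each site, so after positions 13, 77, 167.
Combined cut positions: 5, 13, 77, 137, 167.
Circular molecule, 5 cuts → 5 fragments:
  6–13 → 8 bp
  14–77 → 64 bp
  78–137 → 60 bp
  138–167 → 30 bp
  168–184 then 1–5 → 17 + 5 = 22 bp
Sorted largest to smallest: 64, 60, 30, 22, 8 bp.

64, 60, 30, 22, 8 bp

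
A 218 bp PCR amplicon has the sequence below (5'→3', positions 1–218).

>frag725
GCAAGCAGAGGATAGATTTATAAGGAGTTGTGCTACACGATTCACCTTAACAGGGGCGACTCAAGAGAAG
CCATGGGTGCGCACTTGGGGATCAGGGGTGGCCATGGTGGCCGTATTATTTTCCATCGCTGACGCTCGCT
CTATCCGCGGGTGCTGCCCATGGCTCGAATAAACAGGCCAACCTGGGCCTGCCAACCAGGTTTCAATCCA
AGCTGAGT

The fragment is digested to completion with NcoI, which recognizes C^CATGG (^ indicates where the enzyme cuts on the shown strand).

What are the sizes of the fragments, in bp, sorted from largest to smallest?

NcoI sites (CCATGG) start at positions 71, 102, 158.
NcoI cuts after the first base of each site, so after positions 71, 102, 158.
Linear molecule, 3 cuts → 4 fragments:
  1–71 → 71 bp
  72–102 → 31 bp
  103–158 → 56 bp
  159–218 → 60 bp
Sorted largest to smallest: 71, 60, 56, 31 bp.

71, 60, 56, 31 bp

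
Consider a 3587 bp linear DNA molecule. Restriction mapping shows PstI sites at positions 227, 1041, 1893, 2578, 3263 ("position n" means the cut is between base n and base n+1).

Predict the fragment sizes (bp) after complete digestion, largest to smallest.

Linear molecule, 5 cuts → 6 fragments:
  227 − 0 = 227 bp
  1041 − 227 = 814 bp
  1893 − 1041 = 852 bp
  2578 − 1893 = 685 bp
  3263 − 2578 = 685 bp
  3587 − 3263 = 324 bp
Sorted largest to smallest: 852, 814, 685, 685, 324, 227 bp.

852, 814, 685, 685, 324, 227 bp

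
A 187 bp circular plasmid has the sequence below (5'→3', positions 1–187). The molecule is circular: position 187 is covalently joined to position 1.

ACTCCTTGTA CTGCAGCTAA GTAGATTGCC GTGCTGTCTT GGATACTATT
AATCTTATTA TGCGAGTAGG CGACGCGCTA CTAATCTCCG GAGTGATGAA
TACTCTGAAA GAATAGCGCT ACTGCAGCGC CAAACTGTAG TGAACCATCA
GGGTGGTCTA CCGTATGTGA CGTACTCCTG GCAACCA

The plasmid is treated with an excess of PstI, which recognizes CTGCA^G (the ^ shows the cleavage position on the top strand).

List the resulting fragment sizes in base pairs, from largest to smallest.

111, 76 bp

PstI sites (CTGCAG) start at positions 11, 122.
PstI cuts after base 5 of each site (before the last base), so after positions 15, 126.
Circular molecule, 2 cuts → 2 fragments:
  16–126 → 111 bp
  127–187 then 1–15 → 61 + 15 = 76 bp
Sorted largest to smallest: 111, 76 bp.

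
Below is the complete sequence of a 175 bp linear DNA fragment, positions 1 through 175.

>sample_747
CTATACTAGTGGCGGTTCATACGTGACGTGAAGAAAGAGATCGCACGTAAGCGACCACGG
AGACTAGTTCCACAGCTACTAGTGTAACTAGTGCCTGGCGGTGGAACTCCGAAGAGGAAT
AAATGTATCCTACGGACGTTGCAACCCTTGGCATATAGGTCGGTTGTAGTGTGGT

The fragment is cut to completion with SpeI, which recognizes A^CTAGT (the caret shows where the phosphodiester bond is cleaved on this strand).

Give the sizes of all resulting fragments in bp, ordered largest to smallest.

SpeI sites (ACTAGT) start at positions 5, 63, 78, 87.
SpeI cuts after the first base of each site, so after positions 5, 63, 78, 87.
Linear molecule, 4 cuts → 5 fragments:
  1–5 → 5 bp
  6–63 → 58 bp
  64–78 → 15 bp
  79–87 → 9 bp
  88–175 → 88 bp
Sorted largest to smallest: 88, 58, 15, 9, 5 bp.

88, 58, 15, 9, 5 bp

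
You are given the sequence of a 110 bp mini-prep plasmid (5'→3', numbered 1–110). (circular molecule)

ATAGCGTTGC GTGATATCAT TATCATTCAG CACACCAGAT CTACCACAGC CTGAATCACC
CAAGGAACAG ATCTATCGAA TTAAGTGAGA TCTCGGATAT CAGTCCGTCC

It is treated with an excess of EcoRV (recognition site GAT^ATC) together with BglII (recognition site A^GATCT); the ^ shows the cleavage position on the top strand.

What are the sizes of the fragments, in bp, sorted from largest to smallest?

32, 27, 22, 19, 10 bp

EcoRV sites (GATATC) start at positions 13, 96.
EcoRV cuts after base 3 of each site, so after positions 15, 98.
BglII sites (AGATCT) start at positions 37, 69, 88.
BglII cuts after the first base of each site, so after positions 37, 69, 88.
Combined cut positions: 15, 37, 69, 88, 98.
Circular molecule, 5 cuts → 5 fragments:
  16–37 → 22 bp
  38–69 → 32 bp
  70–88 → 19 bp
  89–98 → 10 bp
  99–110 then 1–15 → 12 + 15 = 27 bp
Sorted largest to smallest: 32, 27, 22, 19, 10 bp.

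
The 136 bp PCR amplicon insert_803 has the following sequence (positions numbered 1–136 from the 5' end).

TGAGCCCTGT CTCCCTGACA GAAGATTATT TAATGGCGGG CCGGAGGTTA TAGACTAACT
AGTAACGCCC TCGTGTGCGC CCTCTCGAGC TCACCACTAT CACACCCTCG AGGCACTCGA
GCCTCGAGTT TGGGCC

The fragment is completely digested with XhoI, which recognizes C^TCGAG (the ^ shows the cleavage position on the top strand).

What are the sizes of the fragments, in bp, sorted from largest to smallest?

XhoI sites (CTCGAG) start at positions 84, 107, 116, 123.
XhoI cuts after the first base of each site, so after positions 84, 107, 116, 123.
Linear molecule, 4 cuts → 5 fragments:
  1–84 → 84 bp
  85–107 → 23 bp
  108–116 → 9 bp
  117–123 → 7 bp
  124–136 → 13 bp
Sorted largest to smallest: 84, 23, 13, 9, 7 bp.

84, 23, 13, 9, 7 bp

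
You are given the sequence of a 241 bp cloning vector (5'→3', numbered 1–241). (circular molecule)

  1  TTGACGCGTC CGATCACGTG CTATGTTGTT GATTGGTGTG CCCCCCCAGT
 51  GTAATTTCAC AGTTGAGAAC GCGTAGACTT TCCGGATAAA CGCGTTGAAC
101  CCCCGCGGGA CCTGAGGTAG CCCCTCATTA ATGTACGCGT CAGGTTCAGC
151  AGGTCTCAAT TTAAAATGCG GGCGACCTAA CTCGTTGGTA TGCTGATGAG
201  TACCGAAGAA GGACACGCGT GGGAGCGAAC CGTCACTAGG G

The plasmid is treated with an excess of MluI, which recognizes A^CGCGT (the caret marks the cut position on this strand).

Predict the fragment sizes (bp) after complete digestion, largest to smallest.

80, 65, 45, 30, 21 bp

MluI sites (ACGCGT) start at positions 4, 69, 90, 135, 215.
MluI cuts after the first base of each site, so after positions 4, 69, 90, 135, 215.
Circular molecule, 5 cuts → 5 fragments:
  5–69 → 65 bp
  70–90 → 21 bp
  91–135 → 45 bp
  136–215 → 80 bp
  216–241 then 1–4 → 26 + 4 = 30 bp
Sorted largest to smallest: 80, 65, 45, 30, 21 bp.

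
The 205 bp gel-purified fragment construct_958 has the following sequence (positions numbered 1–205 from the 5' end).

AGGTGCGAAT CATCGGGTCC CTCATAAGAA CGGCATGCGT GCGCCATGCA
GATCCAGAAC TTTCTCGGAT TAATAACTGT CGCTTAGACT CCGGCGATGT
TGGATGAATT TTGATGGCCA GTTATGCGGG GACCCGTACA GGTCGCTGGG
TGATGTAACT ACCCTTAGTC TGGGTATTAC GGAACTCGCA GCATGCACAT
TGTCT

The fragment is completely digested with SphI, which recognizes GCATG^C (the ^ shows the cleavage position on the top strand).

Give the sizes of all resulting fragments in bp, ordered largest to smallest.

158, 37, 10 bp

SphI sites (GCATGC) start at positions 33, 191.
SphI cuts after base 5 of each site (before the last base), so after positions 37, 195.
Linear molecule, 2 cuts → 3 fragments:
  1–37 → 37 bp
  38–195 → 158 bp
  196–205 → 10 bp
Sorted largest to smallest: 158, 37, 10 bp.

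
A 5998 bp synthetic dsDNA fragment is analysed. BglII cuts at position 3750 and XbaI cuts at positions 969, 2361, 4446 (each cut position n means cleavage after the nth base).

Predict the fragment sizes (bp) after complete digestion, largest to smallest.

Combined cut positions (sorted): 969, 2361, 3750, 4446.
Linear molecule, 4 cuts → 5 fragments:
  969 − 0 = 969 bp
  2361 − 969 = 1392 bp
  3750 − 2361 = 1389 bp
  4446 − 3750 = 696 bp
  5998 − 4446 = 1552 bp
Sorted largest to smallest: 1552, 1392, 1389, 969, 696 bp.

1552, 1392, 1389, 969, 696 bp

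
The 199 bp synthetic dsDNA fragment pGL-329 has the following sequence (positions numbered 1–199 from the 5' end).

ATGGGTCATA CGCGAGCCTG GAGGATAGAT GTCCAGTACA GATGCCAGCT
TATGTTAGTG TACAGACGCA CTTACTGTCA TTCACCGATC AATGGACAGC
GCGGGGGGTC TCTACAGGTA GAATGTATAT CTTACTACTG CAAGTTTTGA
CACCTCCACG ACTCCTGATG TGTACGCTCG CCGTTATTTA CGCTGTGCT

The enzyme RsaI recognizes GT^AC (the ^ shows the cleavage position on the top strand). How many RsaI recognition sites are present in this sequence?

3

GTAC occurs starting at positions 36, 60, 172.
RsaI cuts at 3 sites.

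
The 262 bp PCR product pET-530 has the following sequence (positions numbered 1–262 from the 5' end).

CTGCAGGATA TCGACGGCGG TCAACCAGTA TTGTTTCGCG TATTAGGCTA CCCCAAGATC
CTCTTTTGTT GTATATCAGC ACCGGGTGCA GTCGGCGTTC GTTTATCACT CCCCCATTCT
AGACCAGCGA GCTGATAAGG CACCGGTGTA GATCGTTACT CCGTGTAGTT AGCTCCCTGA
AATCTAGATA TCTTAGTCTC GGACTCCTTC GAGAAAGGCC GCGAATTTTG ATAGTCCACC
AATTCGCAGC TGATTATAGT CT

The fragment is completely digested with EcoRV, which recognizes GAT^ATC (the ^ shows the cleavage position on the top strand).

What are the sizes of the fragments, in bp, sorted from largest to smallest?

EcoRV sites (GATATC) start at positions 7, 187.
EcoRV cuts after base 3 of each site, so after positions 9, 189.
Linear molecule, 2 cuts → 3 fragments:
  1–9 → 9 bp
  10–189 → 180 bp
  190–262 → 73 bp
Sorted largest to smallest: 180, 73, 9 bp.

180, 73, 9 bp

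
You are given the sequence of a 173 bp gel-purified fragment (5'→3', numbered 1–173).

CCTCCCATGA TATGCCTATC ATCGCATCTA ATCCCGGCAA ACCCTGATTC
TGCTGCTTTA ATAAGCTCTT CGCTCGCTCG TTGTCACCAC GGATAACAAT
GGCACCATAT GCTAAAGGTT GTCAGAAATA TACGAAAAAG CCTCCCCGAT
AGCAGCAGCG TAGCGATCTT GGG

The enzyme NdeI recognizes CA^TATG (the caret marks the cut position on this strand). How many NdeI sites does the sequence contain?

CATATG occurs starting at position 106.
NdeI cuts at 1 site.

1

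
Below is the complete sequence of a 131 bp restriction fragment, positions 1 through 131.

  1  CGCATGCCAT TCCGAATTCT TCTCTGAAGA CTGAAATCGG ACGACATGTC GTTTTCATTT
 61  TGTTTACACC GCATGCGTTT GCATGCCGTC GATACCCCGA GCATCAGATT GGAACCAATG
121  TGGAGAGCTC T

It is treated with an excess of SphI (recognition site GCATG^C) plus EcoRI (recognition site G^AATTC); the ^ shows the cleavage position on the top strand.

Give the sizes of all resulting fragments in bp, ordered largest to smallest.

61, 46, 10, 8, 6 bp

SphI sites (GCATGC) start at positions 2, 71, 81.
SphI cuts after base 5 of each site (before the last base), so after positions 6, 75, 85.
The EcoRI site (GAATTC) starts at position 14.
EcoRI cuts after the first base of each site, so after position 14.
Combined cut positions: 6, 14, 75, 85.
Linear molecule, 4 cuts → 5 fragments:
  1–6 → 6 bp
  7–14 → 8 bp
  15–75 → 61 bp
  76–85 → 10 bp
  86–131 → 46 bp
Sorted largest to smallest: 61, 46, 10, 8, 6 bp.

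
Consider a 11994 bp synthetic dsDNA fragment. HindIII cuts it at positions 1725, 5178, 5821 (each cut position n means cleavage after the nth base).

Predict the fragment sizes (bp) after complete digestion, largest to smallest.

6173, 3453, 1725, 643 bp

Linear molecule, 3 cuts → 4 fragments:
  1725 − 0 = 1725 bp
  5178 − 1725 = 3453 bp
  5821 − 5178 = 643 bp
  11994 − 5821 = 6173 bp
Sorted largest to smallest: 6173, 3453, 1725, 643 bp.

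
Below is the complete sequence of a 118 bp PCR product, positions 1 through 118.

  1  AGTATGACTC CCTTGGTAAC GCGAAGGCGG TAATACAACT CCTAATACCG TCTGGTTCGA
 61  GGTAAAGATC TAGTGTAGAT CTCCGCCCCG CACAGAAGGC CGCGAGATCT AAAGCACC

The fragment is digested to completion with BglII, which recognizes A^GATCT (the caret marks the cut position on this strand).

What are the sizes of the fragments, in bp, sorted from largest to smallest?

66, 28, 13, 11 bp

BglII sites (AGATCT) start at positions 66, 77, 105.
BglII cuts after the first base of each site, so after positions 66, 77, 105.
Linear molecule, 3 cuts → 4 fragments:
  1–66 → 66 bp
  67–77 → 11 bp
  78–105 → 28 bp
  106–118 → 13 bp
Sorted largest to smallest: 66, 28, 13, 11 bp.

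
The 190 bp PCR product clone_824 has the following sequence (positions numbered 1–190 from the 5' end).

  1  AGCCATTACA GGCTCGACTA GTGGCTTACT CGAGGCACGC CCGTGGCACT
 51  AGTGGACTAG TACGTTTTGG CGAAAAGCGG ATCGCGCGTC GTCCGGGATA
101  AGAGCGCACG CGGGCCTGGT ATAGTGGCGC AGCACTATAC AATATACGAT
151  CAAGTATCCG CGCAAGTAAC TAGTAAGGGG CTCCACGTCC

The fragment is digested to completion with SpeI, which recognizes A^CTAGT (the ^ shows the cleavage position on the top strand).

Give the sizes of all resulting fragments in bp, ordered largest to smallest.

113, 31, 21, 17, 8 bp

SpeI sites (ACTAGT) start at positions 17, 48, 56, 169.
SpeI cuts after the first base of each site, so after positions 17, 48, 56, 169.
Linear molecule, 4 cuts → 5 fragments:
  1–17 → 17 bp
  18–48 → 31 bp
  49–56 → 8 bp
  57–169 → 113 bp
  170–190 → 21 bp
Sorted largest to smallest: 113, 31, 21, 17, 8 bp.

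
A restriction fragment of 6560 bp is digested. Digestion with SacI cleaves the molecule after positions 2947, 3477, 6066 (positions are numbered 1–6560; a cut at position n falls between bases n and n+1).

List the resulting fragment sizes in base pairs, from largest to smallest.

Linear molecule, 3 cuts → 4 fragments:
  2947 − 0 = 2947 bp
  3477 − 2947 = 530 bp
  6066 − 3477 = 2589 bp
  6560 − 6066 = 494 bp
Sorted largest to smallest: 2947, 2589, 530, 494 bp.

2947, 2589, 530, 494 bp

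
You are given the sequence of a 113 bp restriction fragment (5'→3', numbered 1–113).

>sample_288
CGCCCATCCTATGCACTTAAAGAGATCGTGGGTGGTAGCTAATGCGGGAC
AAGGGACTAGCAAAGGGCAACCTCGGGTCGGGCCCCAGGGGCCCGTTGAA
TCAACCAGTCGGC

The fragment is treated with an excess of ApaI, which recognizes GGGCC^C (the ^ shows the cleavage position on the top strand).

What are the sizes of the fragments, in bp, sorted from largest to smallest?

ApaI sites (GGGCCC) start at positions 80, 89.
ApaI cuts after base 5 of each site (before the last base), so after positions 84, 93.
Linear molecule, 2 cuts → 3 fragments:
  1–84 → 84 bp
  85–93 → 9 bp
  94–113 → 20 bp
Sorted largest to smallest: 84, 20, 9 bp.

84, 20, 9 bp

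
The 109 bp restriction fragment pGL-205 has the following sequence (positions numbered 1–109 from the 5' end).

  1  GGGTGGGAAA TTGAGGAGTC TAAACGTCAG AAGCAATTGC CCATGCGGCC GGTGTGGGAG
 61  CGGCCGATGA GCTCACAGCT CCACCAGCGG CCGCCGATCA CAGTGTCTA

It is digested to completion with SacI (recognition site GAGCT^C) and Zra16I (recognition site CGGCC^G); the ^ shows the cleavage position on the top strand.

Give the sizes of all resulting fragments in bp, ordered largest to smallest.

The SacI site (GAGCTC) starts at position 69.
SacI cuts after base 5 of each site (before the last base), so after position 73.
Zra16I sites (CGGCCG) start at positions 46, 61, 88.
Zra16I cuts after base 5 of each site (before the last base), so after positions 50, 65, 92.
Combined cut positions: 50, 65, 73, 92.
Linear molecule, 4 cuts → 5 fragments:
  1–50 → 50 bp
  51–65 → 15 bp
  66–73 → 8 bp
  74–92 → 19 bp
  93–109 → 17 bp
Sorted largest to smallest: 50, 19, 17, 15, 8 bp.

50, 19, 17, 15, 8 bp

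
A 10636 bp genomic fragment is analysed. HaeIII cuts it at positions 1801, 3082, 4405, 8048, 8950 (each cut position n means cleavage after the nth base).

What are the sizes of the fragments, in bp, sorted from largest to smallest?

Linear molecule, 5 cuts → 6 fragments:
  1801 − 0 = 1801 bp
  3082 − 1801 = 1281 bp
  4405 − 3082 = 1323 bp
  8048 − 4405 = 3643 bp
  8950 − 8048 = 902 bp
  10636 − 8950 = 1686 bp
Sorted largest to smallest: 3643, 1801, 1686, 1323, 1281, 902 bp.

3643, 1801, 1686, 1323, 1281, 902 bp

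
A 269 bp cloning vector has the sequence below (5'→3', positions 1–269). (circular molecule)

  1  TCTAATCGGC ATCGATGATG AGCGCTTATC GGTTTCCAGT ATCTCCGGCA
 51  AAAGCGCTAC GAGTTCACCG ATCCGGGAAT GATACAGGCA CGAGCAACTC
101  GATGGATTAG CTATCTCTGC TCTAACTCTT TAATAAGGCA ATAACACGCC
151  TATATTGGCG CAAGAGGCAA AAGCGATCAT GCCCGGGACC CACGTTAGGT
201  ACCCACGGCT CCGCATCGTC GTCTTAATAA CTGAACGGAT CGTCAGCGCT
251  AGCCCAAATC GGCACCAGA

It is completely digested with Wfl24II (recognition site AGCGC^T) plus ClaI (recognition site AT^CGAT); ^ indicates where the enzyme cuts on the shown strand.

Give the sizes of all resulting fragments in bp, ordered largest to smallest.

Wfl24II sites (AGCGCT) start at positions 21, 53, 245.
Wfl24II cuts after base 5 of each site (before the last base), so after positions 25, 57, 249.
The ClaI site (ATCGAT) starts at position 11.
ClaI cuts after base 2 of each site, so after position 12.
Combined cut positions: 12, 25, 57, 249.
Circular molecule, 4 cuts → 4 fragments:
  13–25 → 13 bp
  26–57 → 32 bp
  58–249 → 192 bp
  250–269 then 1–12 → 20 + 12 = 32 bp
Sorted largest to smallest: 192, 32, 32, 13 bp.

192, 32, 32, 13 bp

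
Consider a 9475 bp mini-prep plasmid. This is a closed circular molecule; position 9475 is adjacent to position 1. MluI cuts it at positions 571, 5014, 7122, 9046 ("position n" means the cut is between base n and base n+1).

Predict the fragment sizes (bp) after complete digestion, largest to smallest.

4443, 2108, 1924, 1000 bp

Circular molecule, 4 cuts → 4 fragments:
  5014 − 571 = 4443 bp
  7122 − 5014 = 2108 bp
  9046 − 7122 = 1924 bp
  wrap: 9475 − 9046 + 571 = 1000 bp
Sorted largest to smallest: 4443, 2108, 1924, 1000 bp.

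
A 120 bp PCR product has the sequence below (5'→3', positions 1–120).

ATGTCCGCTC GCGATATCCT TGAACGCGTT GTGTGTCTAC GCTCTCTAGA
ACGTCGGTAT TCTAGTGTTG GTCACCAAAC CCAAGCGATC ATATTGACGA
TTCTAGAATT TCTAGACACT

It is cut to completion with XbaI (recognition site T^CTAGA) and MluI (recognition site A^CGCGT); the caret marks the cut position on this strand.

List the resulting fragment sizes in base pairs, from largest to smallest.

57, 24, 21, 9, 9 bp

XbaI sites (TCTAGA) start at positions 45, 102, 111.
XbaI cuts after the first base of each site, so after positions 45, 102, 111.
The MluI site (ACGCGT) starts at position 24.
MluI cuts after the first base of each site, so after position 24.
Combined cut positions: 24, 45, 102, 111.
Linear molecule, 4 cuts → 5 fragments:
  1–24 → 24 bp
  25–45 → 21 bp
  46–102 → 57 bp
  103–111 → 9 bp
  112–120 → 9 bp
Sorted largest to smallest: 57, 24, 21, 9, 9 bp.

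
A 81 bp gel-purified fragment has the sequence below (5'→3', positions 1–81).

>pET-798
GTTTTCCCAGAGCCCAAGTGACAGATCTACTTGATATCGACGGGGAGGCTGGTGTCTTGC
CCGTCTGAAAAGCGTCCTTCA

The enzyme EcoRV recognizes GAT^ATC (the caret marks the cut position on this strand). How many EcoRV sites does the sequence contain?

1

GATATC occurs starting at position 33.
EcoRV cuts at 1 site.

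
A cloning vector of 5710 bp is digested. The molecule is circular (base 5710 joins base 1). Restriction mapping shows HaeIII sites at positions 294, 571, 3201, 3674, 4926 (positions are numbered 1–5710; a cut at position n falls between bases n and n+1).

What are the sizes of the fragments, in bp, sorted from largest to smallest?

Circular molecule, 5 cuts → 5 fragments:
  571 − 294 = 277 bp
  3201 − 571 = 2630 bp
  3674 − 3201 = 473 bp
  4926 − 3674 = 1252 bp
  wrap: 5710 − 4926 + 294 = 1078 bp
Sorted largest to smallest: 2630, 1252, 1078, 473, 277 bp.

2630, 1252, 1078, 473, 277 bp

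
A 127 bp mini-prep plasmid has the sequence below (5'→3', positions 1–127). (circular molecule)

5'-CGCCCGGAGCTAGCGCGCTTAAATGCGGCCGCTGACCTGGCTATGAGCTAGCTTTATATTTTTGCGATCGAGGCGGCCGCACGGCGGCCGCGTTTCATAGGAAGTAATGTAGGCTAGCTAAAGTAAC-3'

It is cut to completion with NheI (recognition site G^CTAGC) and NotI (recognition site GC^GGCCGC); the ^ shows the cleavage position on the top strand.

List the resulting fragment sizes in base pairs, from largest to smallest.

28, 27, 23, 21, 17, 11 bp

NheI sites (GCTAGC) start at positions 9, 47, 113.
NheI cuts after the first base of each site, so after positions 9, 47, 113.
NotI sites (GCGGCCGC) start at positions 25, 73, 84.
NotI cuts after base 2 of each site, so after positions 26, 74, 85.
Combined cut positions: 9, 26, 47, 74, 85, 113.
Circular molecule, 6 cuts → 6 fragments:
  10–26 → 17 bp
  27–47 → 21 bp
  48–74 → 27 bp
  75–85 → 11 bp
  86–113 → 28 bp
  114–127 then 1–9 → 14 + 9 = 23 bp
Sorted largest to smallest: 28, 27, 23, 21, 17, 11 bp.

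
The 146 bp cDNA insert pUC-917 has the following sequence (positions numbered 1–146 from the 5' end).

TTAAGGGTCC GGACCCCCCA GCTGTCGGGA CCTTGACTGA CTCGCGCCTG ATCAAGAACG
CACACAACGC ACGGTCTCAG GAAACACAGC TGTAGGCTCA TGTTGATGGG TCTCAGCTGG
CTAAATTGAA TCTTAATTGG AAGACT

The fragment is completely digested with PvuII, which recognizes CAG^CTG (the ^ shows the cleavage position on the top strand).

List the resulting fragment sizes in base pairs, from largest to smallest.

PvuII sites (CAGCTG) start at positions 19, 87, 114.
PvuII cuts after base 3 of each site, so after positions 21, 89, 116.
Linear molecule, 3 cuts → 4 fragments:
  1–21 → 21 bp
  22–89 → 68 bp
  90–116 → 27 bp
  117–146 → 30 bp
Sorted largest to smallest: 68, 30, 27, 21 bp.

68, 30, 27, 21 bp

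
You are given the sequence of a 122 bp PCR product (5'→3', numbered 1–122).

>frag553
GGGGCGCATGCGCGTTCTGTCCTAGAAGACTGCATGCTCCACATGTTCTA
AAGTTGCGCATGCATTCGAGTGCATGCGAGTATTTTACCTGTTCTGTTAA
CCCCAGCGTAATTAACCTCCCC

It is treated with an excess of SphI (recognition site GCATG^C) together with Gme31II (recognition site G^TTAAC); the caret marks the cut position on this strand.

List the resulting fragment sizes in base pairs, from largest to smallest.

26, 26, 26, 20, 14, 10 bp

SphI sites (GCATGC) start at positions 6, 32, 58, 72.
SphI cuts after base 5 of each site (before the last base), so after positions 10, 36, 62, 76.
The Gme31II site (GTTAAC) starts at position 96.
Gme31II cuts after the first base of each site, so after position 96.
Combined cut positions: 10, 36, 62, 76, 96.
Linear molecule, 5 cuts → 6 fragments:
  1–10 → 10 bp
  11–36 → 26 bp
  37–62 → 26 bp
  63–76 → 14 bp
  77–96 → 20 bp
  97–122 → 26 bp
Sorted largest to smallest: 26, 26, 26, 20, 14, 10 bp.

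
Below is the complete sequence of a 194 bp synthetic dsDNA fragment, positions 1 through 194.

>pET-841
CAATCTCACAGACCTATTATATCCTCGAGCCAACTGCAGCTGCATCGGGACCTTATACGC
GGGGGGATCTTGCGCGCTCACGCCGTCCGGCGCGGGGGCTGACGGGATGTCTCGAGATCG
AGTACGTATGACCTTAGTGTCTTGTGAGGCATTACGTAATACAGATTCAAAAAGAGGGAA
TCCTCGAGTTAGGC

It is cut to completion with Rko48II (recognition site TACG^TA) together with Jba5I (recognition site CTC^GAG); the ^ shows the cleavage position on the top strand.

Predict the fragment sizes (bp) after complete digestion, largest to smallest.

Rko48II sites (TACGTA) start at positions 123, 153.
Rko48II cuts after base 4 of each site, so after positions 126, 156.
Jba5I sites (CTCGAG) start at positions 24, 111, 183.
Jba5I cuts after base 3 of each site, so after positions 26, 113, 185.
Combined cut positions: 26, 113, 126, 156, 185.
Linear molecule, 5 cuts → 6 fragments:
  1–26 → 26 bp
  27–113 → 87 bp
  114–126 → 13 bp
  127–156 → 30 bp
  157–185 → 29 bp
  186–194 → 9 bp
Sorted largest to smallest: 87, 30, 29, 26, 13, 9 bp.

87, 30, 29, 26, 13, 9 bp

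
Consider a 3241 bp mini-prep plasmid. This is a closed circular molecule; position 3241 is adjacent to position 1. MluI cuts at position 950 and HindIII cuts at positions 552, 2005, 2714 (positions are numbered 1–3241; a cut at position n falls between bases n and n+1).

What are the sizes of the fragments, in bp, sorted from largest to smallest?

Combined cut positions (sorted): 552, 950, 2005, 2714.
Circular molecule, 4 cuts → 4 fragments:
  950 − 552 = 398 bp
  2005 − 950 = 1055 bp
  2714 − 2005 = 709 bp
  wrap: 3241 − 2714 + 552 = 1079 bp
Sorted largest to smallest: 1079, 1055, 709, 398 bp.

1079, 1055, 709, 398 bp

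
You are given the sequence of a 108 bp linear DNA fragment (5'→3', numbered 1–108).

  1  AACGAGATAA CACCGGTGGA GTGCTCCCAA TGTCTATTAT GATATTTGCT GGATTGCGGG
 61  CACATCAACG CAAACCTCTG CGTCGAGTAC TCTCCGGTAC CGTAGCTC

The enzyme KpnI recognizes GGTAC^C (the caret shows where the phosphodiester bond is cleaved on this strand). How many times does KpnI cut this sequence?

GGTACC occurs starting at position 96.
KpnI cuts at 1 site.

1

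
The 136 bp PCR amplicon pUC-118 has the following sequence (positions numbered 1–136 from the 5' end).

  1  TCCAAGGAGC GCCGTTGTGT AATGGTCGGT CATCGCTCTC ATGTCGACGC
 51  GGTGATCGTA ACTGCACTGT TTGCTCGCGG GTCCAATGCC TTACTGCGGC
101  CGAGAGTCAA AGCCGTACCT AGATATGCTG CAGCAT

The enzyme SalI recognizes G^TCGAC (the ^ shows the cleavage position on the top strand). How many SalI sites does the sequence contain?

GTCGAC occurs starting at position 43.
SalI cuts at 1 site.

1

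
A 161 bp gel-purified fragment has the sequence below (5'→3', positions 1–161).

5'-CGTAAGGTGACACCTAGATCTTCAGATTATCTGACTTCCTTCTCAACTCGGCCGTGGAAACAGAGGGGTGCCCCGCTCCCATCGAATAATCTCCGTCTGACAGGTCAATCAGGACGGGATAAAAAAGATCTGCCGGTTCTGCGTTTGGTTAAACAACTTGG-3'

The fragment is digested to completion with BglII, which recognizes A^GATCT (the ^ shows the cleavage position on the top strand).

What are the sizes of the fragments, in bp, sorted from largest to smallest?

110, 35, 16 bp

BglII sites (AGATCT) start at positions 16, 126.
BglII cuts after the first base of each site, so after positions 16, 126.
Linear molecule, 2 cuts → 3 fragments:
  1–16 → 16 bp
  17–126 → 110 bp
  127–161 → 35 bp
Sorted largest to smallest: 110, 35, 16 bp.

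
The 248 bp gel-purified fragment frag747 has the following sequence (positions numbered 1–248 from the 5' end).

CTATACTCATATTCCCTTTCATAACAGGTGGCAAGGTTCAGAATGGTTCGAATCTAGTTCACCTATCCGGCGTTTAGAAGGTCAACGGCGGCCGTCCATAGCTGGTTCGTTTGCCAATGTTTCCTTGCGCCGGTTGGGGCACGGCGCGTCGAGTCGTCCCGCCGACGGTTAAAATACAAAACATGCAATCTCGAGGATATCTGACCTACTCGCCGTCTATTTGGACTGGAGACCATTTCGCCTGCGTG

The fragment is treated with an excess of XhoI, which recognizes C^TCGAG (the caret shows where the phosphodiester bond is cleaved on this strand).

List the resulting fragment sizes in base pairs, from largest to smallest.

The XhoI site (CTCGAG) starts at position 190.
XhoI cuts after the first base of each site, so after position 190.
Linear molecule, 1 cut → 2 fragments:
  1–190 → 190 bp
  191–248 → 58 bp
Sorted largest to smallest: 190, 58 bp.

190, 58 bp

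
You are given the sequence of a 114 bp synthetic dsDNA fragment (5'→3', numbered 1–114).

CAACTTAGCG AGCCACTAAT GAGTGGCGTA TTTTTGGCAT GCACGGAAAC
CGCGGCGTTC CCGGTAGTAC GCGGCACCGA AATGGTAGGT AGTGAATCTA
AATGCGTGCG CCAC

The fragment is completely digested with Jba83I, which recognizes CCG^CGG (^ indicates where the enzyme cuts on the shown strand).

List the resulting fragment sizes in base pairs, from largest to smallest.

The Jba83I site (CCGCGG) starts at position 50.
Jba83I cuts after base 3 of each site, so after position 52.
Linear molecule, 1 cut → 2 fragments:
  1–52 → 52 bp
  53–114 → 62 bp
Sorted largest to smallest: 62, 52 bp.

62, 52 bp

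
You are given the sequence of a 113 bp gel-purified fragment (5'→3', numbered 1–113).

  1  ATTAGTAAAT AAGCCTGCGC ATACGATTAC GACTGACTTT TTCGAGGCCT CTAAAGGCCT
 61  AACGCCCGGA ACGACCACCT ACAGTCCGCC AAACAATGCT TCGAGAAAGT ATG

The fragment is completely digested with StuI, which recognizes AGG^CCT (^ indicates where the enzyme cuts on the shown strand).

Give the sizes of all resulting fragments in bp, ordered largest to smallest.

StuI sites (AGGCCT) start at positions 45, 55.
StuI cuts after base 3 of each site, so after positions 47, 57.
Linear molecule, 2 cuts → 3 fragments:
  1–47 → 47 bp
  48–57 → 10 bp
  58–113 → 56 bp
Sorted largest to smallest: 56, 47, 10 bp.

56, 47, 10 bp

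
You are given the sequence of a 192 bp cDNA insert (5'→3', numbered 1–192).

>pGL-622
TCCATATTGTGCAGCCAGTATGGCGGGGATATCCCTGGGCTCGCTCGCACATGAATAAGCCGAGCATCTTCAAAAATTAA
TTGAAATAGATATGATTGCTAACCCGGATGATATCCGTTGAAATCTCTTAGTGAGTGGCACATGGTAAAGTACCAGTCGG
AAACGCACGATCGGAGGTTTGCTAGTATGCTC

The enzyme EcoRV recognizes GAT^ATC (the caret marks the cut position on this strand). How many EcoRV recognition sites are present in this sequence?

GATATC occurs starting at positions 28, 110.
EcoRV cuts at 2 sites.

2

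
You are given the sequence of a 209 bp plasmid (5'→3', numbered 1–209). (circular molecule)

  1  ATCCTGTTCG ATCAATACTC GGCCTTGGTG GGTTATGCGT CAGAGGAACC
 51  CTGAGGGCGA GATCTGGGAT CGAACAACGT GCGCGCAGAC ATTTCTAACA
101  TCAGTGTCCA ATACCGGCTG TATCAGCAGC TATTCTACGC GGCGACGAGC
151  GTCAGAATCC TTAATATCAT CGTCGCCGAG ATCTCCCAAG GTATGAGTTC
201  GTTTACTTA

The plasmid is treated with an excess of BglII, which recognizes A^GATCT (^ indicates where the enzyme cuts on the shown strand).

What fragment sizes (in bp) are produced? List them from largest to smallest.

BglII sites (AGATCT) start at positions 60, 179.
BglII cuts after the first base of each site, so after positions 60, 179.
Circular molecule, 2 cuts → 2 fragments:
  61–179 → 119 bp
  180–209 then 1–60 → 30 + 60 = 90 bp
Sorted largest to smallest: 119, 90 bp.

119, 90 bp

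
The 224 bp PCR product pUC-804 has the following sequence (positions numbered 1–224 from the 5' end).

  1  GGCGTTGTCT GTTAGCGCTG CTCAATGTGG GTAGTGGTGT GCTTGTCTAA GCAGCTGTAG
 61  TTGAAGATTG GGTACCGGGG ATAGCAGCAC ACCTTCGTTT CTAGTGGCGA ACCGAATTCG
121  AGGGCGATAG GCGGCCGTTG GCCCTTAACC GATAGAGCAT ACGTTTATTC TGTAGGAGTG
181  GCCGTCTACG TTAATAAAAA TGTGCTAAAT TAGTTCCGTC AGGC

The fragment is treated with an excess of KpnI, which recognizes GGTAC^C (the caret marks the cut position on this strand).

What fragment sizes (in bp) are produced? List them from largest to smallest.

149, 75 bp

The KpnI site (GGTACC) starts at position 71.
KpnI cuts after base 5 of each site (before the last base), so after position 75.
Linear molecule, 1 cut → 2 fragments:
  1–75 → 75 bp
  76–224 → 149 bp
Sorted largest to smallest: 149, 75 bp.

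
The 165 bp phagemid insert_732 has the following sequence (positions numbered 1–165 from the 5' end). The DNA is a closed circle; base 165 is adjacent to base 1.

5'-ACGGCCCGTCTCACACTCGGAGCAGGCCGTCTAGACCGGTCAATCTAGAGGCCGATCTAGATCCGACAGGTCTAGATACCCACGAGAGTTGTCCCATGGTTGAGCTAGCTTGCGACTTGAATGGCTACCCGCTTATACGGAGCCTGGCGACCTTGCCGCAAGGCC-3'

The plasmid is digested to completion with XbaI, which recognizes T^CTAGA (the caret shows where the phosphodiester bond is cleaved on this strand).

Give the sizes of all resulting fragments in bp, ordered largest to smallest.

124, 15, 14, 12 bp

XbaI sites (TCTAGA) start at positions 30, 44, 56, 71.
XbaI cuts after the first base of each site, so after positions 30, 44, 56, 71.
Circular molecule, 4 cuts → 4 fragments:
  31–44 → 14 bp
  45–56 → 12 bp
  57–71 → 15 bp
  72–165 then 1–30 → 94 + 30 = 124 bp
Sorted largest to smallest: 124, 15, 14, 12 bp.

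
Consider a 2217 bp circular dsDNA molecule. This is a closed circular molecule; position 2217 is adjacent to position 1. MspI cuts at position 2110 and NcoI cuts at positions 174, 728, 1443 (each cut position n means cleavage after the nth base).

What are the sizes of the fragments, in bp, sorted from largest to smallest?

715, 667, 554, 281 bp

Combined cut positions (sorted): 174, 728, 1443, 2110.
Circular molecule, 4 cuts → 4 fragments:
  728 − 174 = 554 bp
  1443 − 728 = 715 bp
  2110 − 1443 = 667 bp
  wrap: 2217 − 2110 + 174 = 281 bp
Sorted largest to smallest: 715, 667, 554, 281 bp.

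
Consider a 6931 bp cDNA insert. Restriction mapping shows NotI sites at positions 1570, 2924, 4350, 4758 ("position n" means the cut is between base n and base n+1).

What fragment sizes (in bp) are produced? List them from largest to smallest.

Linear molecule, 4 cuts → 5 fragments:
  1570 − 0 = 1570 bp
  2924 − 1570 = 1354 bp
  4350 − 2924 = 1426 bp
  4758 − 4350 = 408 bp
  6931 − 4758 = 2173 bp
Sorted largest to smallest: 2173, 1570, 1426, 1354, 408 bp.

2173, 1570, 1426, 1354, 408 bp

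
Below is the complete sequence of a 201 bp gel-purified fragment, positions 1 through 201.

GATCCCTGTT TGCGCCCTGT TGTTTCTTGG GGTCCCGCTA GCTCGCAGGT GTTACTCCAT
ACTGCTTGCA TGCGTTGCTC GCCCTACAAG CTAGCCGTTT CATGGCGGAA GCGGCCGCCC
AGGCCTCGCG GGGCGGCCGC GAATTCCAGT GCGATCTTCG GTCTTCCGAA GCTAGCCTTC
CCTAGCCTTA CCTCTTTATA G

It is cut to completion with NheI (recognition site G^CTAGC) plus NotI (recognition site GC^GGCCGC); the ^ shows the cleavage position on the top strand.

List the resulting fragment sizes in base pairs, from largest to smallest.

53, 37, 37, 30, 22, 22 bp

NheI sites (GCTAGC) start at positions 37, 90, 171.
NheI cuts after the first base of each site, so after positions 37, 90, 171.
NotI sites (GCGGCCGC) start at positions 111, 133.
NotI cuts after base 2 of each site, so after positions 112, 134.
Combined cut positions: 37, 90, 112, 134, 171.
Linear molecule, 5 cuts → 6 fragments:
  1–37 → 37 bp
  38–90 → 53 bp
  91–112 → 22 bp
  113–134 → 22 bp
  135–171 → 37 bp
  172–201 → 30 bp
Sorted largest to smallest: 53, 37, 37, 30, 22, 22 bp.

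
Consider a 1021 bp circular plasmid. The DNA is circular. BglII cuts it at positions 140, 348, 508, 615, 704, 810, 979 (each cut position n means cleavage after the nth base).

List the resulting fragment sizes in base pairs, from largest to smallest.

Circular molecule, 7 cuts → 7 fragments:
  348 − 140 = 208 bp
  508 − 348 = 160 bp
  615 − 508 = 107 bp
  704 − 615 = 89 bp
  810 − 704 = 106 bp
  979 − 810 = 169 bp
  wrap: 1021 − 979 + 140 = 182 bp
Sorted largest to smallest: 208, 182, 169, 160, 107, 106, 89 bp.

208, 182, 169, 160, 107, 106, 89 bp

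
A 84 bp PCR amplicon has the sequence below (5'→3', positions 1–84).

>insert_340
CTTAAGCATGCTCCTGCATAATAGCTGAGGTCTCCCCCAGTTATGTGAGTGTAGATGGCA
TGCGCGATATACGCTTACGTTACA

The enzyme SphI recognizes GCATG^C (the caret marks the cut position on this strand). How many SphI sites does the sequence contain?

GCATGC occurs starting at positions 6, 58.
SphI cuts at 2 sites.

2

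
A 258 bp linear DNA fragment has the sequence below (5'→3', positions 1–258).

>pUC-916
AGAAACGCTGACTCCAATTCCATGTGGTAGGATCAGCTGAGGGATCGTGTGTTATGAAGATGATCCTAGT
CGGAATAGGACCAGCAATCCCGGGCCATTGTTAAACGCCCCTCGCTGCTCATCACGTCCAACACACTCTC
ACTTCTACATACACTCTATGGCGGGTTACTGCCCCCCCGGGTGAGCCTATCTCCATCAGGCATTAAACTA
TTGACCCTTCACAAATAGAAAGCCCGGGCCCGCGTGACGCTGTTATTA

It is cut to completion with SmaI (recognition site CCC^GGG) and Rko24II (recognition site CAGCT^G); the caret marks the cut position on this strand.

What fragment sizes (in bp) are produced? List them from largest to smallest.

87, 57, 53, 38, 23 bp

SmaI sites (CCCGGG) start at positions 89, 176, 233.
SmaI cuts after base 3 of each site, so after positions 91, 178, 235.
The Rko24II site (CAGCTG) starts at position 34.
Rko24II cuts after base 5 of each site (before the last base), so after position 38.
Combined cut positions: 38, 91, 178, 235.
Linear molecule, 4 cuts → 5 fragments:
  1–38 → 38 bp
  39–91 → 53 bp
  92–178 → 87 bp
  179–235 → 57 bp
  236–258 → 23 bp
Sorted largest to smallest: 87, 57, 53, 38, 23 bp.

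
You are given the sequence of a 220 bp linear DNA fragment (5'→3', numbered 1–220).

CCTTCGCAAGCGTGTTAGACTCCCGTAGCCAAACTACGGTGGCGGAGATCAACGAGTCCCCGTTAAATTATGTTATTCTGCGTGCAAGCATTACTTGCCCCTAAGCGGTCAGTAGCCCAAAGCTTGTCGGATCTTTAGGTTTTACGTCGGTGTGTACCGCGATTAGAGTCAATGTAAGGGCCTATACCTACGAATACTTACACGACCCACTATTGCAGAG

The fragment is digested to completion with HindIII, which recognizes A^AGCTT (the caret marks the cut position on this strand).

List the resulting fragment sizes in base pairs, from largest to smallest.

The HindIII site (AAGCTT) starts at position 120.
HindIII cuts after the first base of each site, so after position 120.
Linear molecule, 1 cut → 2 fragments:
  1–120 → 120 bp
  121–220 → 100 bp
Sorted largest to smallest: 120, 100 bp.

120, 100 bp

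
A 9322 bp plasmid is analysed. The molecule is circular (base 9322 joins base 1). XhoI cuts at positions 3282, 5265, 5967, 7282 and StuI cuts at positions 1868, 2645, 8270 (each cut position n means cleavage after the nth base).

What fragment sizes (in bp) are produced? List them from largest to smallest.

2920, 1983, 1315, 988, 777, 702, 637 bp

Combined cut positions (sorted): 1868, 2645, 3282, 5265, 5967, 7282, 8270.
Circular molecule, 7 cuts → 7 fragments:
  2645 − 1868 = 777 bp
  3282 − 2645 = 637 bp
  5265 − 3282 = 1983 bp
  5967 − 5265 = 702 bp
  7282 − 5967 = 1315 bp
  8270 − 7282 = 988 bp
  wrap: 9322 − 8270 + 1868 = 2920 bp
Sorted largest to smallest: 2920, 1983, 1315, 988, 777, 702, 637 bp.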